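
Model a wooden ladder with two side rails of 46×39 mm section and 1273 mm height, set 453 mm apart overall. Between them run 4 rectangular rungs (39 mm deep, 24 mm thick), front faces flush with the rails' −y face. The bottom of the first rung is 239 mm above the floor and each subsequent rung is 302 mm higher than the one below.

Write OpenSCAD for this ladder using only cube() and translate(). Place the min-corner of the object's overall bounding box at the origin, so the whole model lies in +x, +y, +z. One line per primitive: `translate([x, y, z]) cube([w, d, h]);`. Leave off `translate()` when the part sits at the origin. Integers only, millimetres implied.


cube([46, 39, 1273]);
translate([407, 0, 0]) cube([46, 39, 1273]);
translate([46, 0, 239]) cube([361, 39, 24]);
translate([46, 0, 541]) cube([361, 39, 24]);
translate([46, 0, 843]) cube([361, 39, 24]);
translate([46, 0, 1145]) cube([361, 39, 24]);


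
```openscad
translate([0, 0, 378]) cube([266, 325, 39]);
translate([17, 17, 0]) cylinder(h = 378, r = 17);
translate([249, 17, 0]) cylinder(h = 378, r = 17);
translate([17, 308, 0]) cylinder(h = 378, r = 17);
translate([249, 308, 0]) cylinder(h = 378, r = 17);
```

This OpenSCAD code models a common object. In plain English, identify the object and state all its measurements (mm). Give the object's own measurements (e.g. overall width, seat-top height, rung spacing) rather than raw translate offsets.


A four-legged stool. The seat is a 266×325×39 mm slab whose top surface is at z = 417 mm; four round legs, each 34 mm in diameter, run from the floor (z = 0) to the underside of the seat, each leg's axis is inset half a diameter from the nearest pair of seat edges (so the leg's bounding box is flush with the corner).


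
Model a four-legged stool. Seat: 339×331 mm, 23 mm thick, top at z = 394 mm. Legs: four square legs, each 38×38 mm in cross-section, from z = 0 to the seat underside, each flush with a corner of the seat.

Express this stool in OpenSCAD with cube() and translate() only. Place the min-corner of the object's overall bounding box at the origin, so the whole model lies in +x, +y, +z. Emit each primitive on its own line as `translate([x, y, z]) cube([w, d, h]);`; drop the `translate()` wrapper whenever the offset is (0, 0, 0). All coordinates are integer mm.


translate([0, 0, 371]) cube([339, 331, 23]);
cube([38, 38, 371]);
translate([301, 0, 0]) cube([38, 38, 371]);
translate([0, 293, 0]) cube([38, 38, 371]);
translate([301, 293, 0]) cube([38, 38, 371]);


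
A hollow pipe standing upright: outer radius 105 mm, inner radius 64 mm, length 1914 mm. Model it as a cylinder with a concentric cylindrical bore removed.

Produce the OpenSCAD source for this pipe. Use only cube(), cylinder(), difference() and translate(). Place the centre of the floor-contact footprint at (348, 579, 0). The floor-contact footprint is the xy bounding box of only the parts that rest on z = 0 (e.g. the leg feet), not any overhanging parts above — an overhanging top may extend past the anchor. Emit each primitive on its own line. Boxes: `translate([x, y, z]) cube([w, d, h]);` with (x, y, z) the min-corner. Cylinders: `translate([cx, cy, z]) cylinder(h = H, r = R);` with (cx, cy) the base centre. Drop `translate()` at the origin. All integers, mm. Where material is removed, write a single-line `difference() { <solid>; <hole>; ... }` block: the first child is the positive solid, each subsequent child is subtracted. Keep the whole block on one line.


difference() { translate([348, 579, 0]) cylinder(h = 1914, r = 105); translate([348, 579, 0]) cylinder(h = 1914, r = 64); }


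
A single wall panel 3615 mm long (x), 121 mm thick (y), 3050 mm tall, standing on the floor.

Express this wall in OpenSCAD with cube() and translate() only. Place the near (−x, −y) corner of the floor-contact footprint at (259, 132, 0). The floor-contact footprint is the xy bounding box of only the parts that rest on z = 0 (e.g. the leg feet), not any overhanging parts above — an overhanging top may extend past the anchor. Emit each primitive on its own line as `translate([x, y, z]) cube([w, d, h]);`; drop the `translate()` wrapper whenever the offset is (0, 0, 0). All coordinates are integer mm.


translate([259, 132, 0]) cube([3615, 121, 3050]);


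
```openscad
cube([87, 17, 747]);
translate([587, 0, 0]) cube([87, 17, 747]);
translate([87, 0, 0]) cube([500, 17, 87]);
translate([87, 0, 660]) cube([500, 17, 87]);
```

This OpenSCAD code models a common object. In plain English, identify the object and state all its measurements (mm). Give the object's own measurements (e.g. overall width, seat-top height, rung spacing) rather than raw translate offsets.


A rectangular picture frame lying in the x–z plane (depth along y). The opening is 500 mm wide (x) by 573 mm tall (z), surrounded by a border 87 mm wide on all four sides. The frame is 17 mm deep and is made of two full-height vertical stiles with two horizontal rails fitted between them.


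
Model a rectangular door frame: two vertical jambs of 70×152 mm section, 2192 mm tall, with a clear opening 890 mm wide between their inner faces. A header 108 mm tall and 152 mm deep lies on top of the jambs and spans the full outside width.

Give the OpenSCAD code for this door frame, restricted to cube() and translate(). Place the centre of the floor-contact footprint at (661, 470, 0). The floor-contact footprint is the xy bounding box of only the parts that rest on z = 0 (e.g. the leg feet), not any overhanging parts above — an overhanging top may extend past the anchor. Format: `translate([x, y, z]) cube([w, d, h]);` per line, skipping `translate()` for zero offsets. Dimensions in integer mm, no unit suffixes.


translate([146, 394, 0]) cube([70, 152, 2192]);
translate([1106, 394, 0]) cube([70, 152, 2192]);
translate([146, 394, 2192]) cube([1030, 152, 108]);


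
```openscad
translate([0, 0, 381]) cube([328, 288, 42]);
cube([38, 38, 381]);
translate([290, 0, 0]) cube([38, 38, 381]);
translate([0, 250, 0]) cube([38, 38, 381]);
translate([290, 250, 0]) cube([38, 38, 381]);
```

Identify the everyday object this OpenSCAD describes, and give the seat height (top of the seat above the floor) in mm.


A stool. The seat height is 423 mm.

A 328×288×42 slab at z = 381 on four corner posts — a stool. The seat top is 381 + 42 = 423 mm.


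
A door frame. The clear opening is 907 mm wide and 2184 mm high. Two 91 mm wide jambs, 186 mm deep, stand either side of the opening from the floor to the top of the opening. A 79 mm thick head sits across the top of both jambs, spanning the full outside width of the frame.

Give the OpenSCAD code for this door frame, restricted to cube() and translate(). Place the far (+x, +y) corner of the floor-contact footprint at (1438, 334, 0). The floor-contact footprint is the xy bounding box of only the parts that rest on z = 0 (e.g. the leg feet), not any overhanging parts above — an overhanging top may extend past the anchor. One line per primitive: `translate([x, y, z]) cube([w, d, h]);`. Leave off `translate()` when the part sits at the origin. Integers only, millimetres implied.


translate([349, 148, 0]) cube([91, 186, 2184]);
translate([1347, 148, 0]) cube([91, 186, 2184]);
translate([349, 148, 2184]) cube([1089, 186, 79]);


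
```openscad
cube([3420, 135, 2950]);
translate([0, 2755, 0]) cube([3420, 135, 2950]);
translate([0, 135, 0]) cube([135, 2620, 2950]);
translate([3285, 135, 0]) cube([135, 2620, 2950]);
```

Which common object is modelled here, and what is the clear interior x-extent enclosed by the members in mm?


A house (or room) frame. The interior width is 3150 mm.

Four 2950 mm walls enclosing a rectangle with no floor or roof — a room or house frame. Outside width is 3420 mm and wall thickness is 135 mm, so the interior width is 3420 − 2 × 135 = 3150 mm.


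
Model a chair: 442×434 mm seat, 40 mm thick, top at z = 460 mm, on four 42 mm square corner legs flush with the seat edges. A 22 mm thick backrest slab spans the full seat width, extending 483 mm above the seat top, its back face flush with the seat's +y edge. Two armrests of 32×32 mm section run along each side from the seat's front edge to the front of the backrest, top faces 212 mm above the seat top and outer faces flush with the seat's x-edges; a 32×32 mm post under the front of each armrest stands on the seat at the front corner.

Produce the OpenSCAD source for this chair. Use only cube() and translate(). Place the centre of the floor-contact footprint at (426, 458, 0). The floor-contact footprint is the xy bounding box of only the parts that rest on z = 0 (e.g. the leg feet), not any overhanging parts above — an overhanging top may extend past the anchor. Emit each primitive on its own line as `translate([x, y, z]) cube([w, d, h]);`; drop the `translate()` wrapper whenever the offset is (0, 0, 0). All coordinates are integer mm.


translate([205, 241, 420]) cube([442, 434, 40]);
translate([205, 241, 0]) cube([42, 42, 420]);
translate([605, 241, 0]) cube([42, 42, 420]);
translate([205, 633, 0]) cube([42, 42, 420]);
translate([605, 633, 0]) cube([42, 42, 420]);
translate([205, 653, 460]) cube([442, 22, 483]);
translate([205, 241, 640]) cube([32, 412, 32]);
translate([615, 241, 640]) cube([32, 412, 32]);
translate([205, 241, 460]) cube([32, 32, 180]);
translate([615, 241, 460]) cube([32, 32, 180]);


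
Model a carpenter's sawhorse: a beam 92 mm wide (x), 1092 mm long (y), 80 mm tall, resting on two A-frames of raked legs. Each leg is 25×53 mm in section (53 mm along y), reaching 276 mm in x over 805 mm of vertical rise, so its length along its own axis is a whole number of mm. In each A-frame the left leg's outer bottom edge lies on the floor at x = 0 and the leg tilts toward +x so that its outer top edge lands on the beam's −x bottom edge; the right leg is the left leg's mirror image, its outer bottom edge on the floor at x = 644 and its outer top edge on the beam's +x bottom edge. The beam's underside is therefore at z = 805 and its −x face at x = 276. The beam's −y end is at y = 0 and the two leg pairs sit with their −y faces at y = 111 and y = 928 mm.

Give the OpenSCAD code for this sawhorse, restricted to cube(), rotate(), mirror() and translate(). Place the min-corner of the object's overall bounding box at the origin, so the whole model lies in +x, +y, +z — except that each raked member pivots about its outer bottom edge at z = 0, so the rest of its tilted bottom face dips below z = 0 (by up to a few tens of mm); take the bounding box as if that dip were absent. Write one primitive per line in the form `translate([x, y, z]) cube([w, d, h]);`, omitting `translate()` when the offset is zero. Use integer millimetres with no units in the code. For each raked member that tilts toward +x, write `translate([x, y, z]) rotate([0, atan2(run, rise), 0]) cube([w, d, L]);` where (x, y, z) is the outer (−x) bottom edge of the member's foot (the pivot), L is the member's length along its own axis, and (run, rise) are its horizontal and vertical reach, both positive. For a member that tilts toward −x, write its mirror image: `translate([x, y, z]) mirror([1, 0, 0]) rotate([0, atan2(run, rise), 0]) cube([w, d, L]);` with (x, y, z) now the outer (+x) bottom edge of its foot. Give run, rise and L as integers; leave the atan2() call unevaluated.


translate([276, 0, 805]) cube([92, 1092, 80]);
translate([0, 111, 0]) rotate([0, atan2(276, 805), 0]) cube([25, 53, 851]);
translate([644, 111, 0]) mirror([1, 0, 0]) rotate([0, atan2(276, 805), 0]) cube([25, 53, 851]);
translate([0, 928, 0]) rotate([0, atan2(276, 805), 0]) cube([25, 53, 851]);
translate([644, 928, 0]) mirror([1, 0, 0]) rotate([0, atan2(276, 805), 0]) cube([25, 53, 851]);


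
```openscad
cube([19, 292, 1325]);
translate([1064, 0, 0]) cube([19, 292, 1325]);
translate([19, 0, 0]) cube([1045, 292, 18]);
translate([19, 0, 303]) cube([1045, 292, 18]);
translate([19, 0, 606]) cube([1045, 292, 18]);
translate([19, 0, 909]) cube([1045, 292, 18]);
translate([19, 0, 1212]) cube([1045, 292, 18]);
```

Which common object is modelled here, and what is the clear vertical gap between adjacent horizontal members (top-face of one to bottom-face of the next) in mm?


A bookshelf. The clear shelf gap is 285 mm.

Two tall side panels with 5 horizontal boards between them — a bookshelf. The first two shelf undersides are at z = 0 and z = 303; with shelf thickness 18, the clear gap is 303 − 0 − 18 = 285 mm.


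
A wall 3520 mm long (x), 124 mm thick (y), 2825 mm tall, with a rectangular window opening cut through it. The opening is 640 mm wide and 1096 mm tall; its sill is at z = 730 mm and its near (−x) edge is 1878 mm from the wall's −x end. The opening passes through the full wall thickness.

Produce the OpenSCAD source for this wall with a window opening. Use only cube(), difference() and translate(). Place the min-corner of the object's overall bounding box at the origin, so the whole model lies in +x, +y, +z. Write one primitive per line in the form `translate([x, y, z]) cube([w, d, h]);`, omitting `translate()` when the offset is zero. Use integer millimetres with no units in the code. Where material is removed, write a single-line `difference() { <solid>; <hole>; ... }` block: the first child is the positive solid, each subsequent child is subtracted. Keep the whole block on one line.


difference() { cube([3520, 124, 2825]); translate([1878, 0, 730]) cube([640, 124, 1096]); }


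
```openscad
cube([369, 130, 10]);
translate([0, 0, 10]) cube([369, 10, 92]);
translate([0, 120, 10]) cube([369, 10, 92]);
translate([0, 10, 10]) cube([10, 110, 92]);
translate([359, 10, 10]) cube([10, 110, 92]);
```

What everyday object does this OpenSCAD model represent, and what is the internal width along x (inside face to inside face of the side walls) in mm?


An open box. The internal width is 349 mm.

A 369×130 base slab with four walls standing on it — an open box. The base is 369 mm wide and the walls are 10 mm thick, so the internal width is 369 − 2 × 10 = 349 mm.


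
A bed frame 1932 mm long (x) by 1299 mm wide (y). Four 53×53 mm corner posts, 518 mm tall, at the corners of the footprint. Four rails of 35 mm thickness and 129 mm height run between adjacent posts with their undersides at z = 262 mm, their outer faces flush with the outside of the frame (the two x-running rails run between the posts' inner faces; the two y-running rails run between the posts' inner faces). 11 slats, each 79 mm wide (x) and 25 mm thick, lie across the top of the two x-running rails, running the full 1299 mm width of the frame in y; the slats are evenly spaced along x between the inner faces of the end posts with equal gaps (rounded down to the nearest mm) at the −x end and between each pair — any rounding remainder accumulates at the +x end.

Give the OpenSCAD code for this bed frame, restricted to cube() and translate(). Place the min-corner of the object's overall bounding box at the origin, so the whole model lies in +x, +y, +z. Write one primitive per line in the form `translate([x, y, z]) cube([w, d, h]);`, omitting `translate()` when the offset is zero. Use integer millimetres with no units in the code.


cube([53, 53, 518]);
translate([0, 1246, 0]) cube([53, 53, 518]);
translate([1879, 0, 0]) cube([53, 53, 518]);
translate([1879, 1246, 0]) cube([53, 53, 518]);
translate([53, 0, 262]) cube([1826, 35, 129]);
translate([53, 1264, 262]) cube([1826, 35, 129]);
translate([0, 53, 262]) cube([35, 1193, 129]);
translate([1897, 53, 262]) cube([35, 1193, 129]);
translate([132, 0, 391]) cube([79, 1299, 25]);
translate([290, 0, 391]) cube([79, 1299, 25]);
translate([448, 0, 391]) cube([79, 1299, 25]);
translate([606, 0, 391]) cube([79, 1299, 25]);
translate([764, 0, 391]) cube([79, 1299, 25]);
translate([922, 0, 391]) cube([79, 1299, 25]);
translate([1080, 0, 391]) cube([79, 1299, 25]);
translate([1238, 0, 391]) cube([79, 1299, 25]);
translate([1396, 0, 391]) cube([79, 1299, 25]);
translate([1554, 0, 391]) cube([79, 1299, 25]);
translate([1712, 0, 391]) cube([79, 1299, 25]);


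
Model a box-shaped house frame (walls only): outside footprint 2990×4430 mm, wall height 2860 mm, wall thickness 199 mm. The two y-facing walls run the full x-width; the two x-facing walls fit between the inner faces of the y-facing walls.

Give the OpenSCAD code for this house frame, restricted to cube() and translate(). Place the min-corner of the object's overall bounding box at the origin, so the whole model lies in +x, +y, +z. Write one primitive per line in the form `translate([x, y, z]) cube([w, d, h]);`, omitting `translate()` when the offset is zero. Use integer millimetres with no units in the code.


cube([2990, 199, 2860]);
translate([0, 4231, 0]) cube([2990, 199, 2860]);
translate([0, 199, 0]) cube([199, 4032, 2860]);
translate([2791, 199, 0]) cube([199, 4032, 2860]);


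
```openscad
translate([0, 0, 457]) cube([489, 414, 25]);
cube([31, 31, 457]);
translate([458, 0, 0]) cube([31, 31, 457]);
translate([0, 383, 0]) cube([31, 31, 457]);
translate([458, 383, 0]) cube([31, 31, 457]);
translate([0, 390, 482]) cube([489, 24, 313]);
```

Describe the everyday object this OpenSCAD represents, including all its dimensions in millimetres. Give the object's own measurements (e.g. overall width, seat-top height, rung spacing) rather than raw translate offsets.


A chair. The seat is a 489×414×25 mm slab with its top at z = 482 mm, on four 31×31 mm corner legs (flush with the seat edges, standing on z = 0). A flat backrest 24 mm thick, 313 mm tall, spans the full seat width and rises from the seat top along its +y edge, rear face flush with the rear of the seat.


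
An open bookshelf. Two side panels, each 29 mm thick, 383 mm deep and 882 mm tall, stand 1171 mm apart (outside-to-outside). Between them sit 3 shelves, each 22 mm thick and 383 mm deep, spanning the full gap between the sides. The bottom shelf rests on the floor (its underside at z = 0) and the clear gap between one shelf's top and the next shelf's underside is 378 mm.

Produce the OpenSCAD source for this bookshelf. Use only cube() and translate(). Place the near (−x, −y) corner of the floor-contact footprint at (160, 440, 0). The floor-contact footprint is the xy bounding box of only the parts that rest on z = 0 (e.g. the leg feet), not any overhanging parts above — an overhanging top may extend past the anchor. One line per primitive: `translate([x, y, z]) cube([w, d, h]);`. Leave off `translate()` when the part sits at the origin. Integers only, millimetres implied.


translate([160, 440, 0]) cube([29, 383, 882]);
translate([1302, 440, 0]) cube([29, 383, 882]);
translate([189, 440, 0]) cube([1113, 383, 22]);
translate([189, 440, 400]) cube([1113, 383, 22]);
translate([189, 440, 800]) cube([1113, 383, 22]);


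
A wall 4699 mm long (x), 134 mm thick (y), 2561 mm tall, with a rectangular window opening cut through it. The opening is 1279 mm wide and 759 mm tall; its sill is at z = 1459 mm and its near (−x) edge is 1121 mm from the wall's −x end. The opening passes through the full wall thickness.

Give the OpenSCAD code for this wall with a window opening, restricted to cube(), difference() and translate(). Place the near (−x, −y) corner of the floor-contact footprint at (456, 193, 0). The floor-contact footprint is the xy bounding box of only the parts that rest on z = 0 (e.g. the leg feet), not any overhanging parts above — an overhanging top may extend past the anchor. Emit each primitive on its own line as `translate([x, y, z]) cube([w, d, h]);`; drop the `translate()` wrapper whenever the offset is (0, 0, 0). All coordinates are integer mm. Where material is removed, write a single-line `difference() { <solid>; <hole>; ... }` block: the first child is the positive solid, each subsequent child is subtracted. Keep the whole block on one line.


difference() { translate([456, 193, 0]) cube([4699, 134, 2561]); translate([1577, 193, 1459]) cube([1279, 134, 759]); }


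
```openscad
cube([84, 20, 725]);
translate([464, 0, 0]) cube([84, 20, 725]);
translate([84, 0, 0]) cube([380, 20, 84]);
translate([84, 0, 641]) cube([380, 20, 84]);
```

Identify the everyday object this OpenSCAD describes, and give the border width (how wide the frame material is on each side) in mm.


A picture frame. The border width is 84 mm.

Four thin pieces enclosing a rectangular opening — a picture frame. The two full-height stiles are 725 mm tall; the top rail sits at z = 641 and is 84 mm tall, so the border above the opening is 725 − 641 = 84 mm, matching the stile x-width.


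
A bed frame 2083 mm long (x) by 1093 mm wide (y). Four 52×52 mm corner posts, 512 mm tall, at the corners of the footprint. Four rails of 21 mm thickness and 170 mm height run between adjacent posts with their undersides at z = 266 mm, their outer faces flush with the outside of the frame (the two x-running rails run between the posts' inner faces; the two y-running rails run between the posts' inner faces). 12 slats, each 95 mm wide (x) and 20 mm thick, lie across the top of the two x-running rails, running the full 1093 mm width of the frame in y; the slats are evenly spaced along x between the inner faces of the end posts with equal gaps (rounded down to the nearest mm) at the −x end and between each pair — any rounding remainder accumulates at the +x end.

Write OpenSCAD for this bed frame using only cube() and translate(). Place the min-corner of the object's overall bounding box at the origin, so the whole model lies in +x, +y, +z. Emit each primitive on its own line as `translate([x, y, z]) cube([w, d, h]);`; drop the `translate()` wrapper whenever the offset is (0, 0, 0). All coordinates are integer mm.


// slat z = rail_z + rail_h = 266 + 170 = 436
// slat gap = ⌊(1979 − 12·95) / 13⌋ = 64
cube([52, 52, 512]);
translate([0, 1041, 0]) cube([52, 52, 512]);
translate([2031, 0, 0]) cube([52, 52, 512]);
translate([2031, 1041, 0]) cube([52, 52, 512]);
translate([52, 0, 266]) cube([1979, 21, 170]);
translate([52, 1072, 266]) cube([1979, 21, 170]);
translate([0, 52, 266]) cube([21, 989, 170]);
translate([2062, 52, 266]) cube([21, 989, 170]);
translate([116, 0, 436]) cube([95, 1093, 20]);
translate([275, 0, 436]) cube([95, 1093, 20]);
translate([434, 0, 436]) cube([95, 1093, 20]);
translate([593, 0, 436]) cube([95, 1093, 20]);
translate([752, 0, 436]) cube([95, 1093, 20]);
translate([911, 0, 436]) cube([95, 1093, 20]);
translate([1070, 0, 436]) cube([95, 1093, 20]);
translate([1229, 0, 436]) cube([95, 1093, 20]);
translate([1388, 0, 436]) cube([95, 1093, 20]);
translate([1547, 0, 436]) cube([95, 1093, 20]);
translate([1706, 0, 436]) cube([95, 1093, 20]);
translate([1865, 0, 436]) cube([95, 1093, 20]);


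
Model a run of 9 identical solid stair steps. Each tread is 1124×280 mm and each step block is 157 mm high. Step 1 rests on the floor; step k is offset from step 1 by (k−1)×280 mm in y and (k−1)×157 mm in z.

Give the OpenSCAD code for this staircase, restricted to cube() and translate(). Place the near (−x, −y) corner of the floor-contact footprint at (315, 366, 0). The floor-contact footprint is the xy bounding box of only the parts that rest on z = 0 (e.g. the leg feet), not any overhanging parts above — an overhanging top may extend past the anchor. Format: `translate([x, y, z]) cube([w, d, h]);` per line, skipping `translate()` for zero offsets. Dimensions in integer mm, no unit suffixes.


translate([315, 366, 0]) cube([1124, 280, 157]);
translate([315, 646, 157]) cube([1124, 280, 157]);
translate([315, 926, 314]) cube([1124, 280, 157]);
translate([315, 1206, 471]) cube([1124, 280, 157]);
translate([315, 1486, 628]) cube([1124, 280, 157]);
translate([315, 1766, 785]) cube([1124, 280, 157]);
translate([315, 2046, 942]) cube([1124, 280, 157]);
translate([315, 2326, 1099]) cube([1124, 280, 157]);
translate([315, 2606, 1256]) cube([1124, 280, 157]);


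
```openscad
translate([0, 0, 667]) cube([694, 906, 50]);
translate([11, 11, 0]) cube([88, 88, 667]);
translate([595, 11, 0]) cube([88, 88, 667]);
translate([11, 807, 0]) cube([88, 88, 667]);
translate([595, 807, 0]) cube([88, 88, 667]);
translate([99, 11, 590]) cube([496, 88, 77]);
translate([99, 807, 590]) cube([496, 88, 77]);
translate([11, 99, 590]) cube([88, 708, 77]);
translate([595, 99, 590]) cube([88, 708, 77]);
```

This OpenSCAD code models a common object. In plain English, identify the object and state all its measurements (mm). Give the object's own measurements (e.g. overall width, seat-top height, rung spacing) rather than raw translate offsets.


A table: top 694 mm (x) × 906 mm (y), 50 mm thick, upper face at z = 717 mm, on four 88×88 mm square legs, each inset 11 mm from the nearest pair of top edges from z = 0 to the bottom of the top. Four apron rails, 88 mm thick and 77 mm tall, run between adjacent legs with their top edges flush with the underside of the top and their outer faces flush with the legs' outer faces.


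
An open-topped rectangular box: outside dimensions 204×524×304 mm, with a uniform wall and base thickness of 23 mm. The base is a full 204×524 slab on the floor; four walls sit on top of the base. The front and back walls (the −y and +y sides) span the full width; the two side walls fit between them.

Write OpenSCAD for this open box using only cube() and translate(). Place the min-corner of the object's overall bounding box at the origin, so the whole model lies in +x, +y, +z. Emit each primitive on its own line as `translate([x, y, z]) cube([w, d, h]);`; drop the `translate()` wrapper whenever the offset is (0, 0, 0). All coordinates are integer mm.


cube([204, 524, 23]);
translate([0, 0, 23]) cube([204, 23, 281]);
translate([0, 501, 23]) cube([204, 23, 281]);
translate([0, 23, 23]) cube([23, 478, 281]);
translate([181, 23, 23]) cube([23, 478, 281]);


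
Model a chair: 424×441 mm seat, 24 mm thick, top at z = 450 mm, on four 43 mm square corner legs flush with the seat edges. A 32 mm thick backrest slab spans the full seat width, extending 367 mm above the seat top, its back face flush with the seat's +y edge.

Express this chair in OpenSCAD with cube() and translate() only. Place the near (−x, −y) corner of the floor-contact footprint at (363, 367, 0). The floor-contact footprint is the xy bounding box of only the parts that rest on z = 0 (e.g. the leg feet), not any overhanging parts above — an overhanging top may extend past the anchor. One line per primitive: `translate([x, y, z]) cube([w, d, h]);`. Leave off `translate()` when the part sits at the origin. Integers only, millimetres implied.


// leg_h = 450 - 24 = 426
translate([363, 367, 426]) cube([424, 441, 24]);
translate([363, 367, 0]) cube([43, 43, 426]);
translate([744, 367, 0]) cube([43, 43, 426]);
translate([363, 765, 0]) cube([43, 43, 426]);
translate([744, 765, 0]) cube([43, 43, 426]);
translate([363, 776, 450]) cube([424, 32, 367]);


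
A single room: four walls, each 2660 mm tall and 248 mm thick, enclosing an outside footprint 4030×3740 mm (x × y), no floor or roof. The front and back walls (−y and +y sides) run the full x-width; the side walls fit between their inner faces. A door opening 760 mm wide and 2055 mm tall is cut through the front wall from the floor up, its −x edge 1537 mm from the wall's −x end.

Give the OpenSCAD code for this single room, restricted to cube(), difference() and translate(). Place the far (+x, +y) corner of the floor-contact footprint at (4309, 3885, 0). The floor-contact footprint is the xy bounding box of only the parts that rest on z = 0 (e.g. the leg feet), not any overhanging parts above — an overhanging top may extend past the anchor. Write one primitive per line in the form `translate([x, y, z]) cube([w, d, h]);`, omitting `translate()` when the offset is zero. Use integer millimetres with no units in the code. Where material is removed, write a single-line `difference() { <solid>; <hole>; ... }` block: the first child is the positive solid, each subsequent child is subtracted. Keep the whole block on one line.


difference() { translate([279, 145, 0]) cube([4030, 248, 2660]); translate([1816, 145, 0]) cube([760, 248, 2055]); }
translate([279, 3637, 0]) cube([4030, 248, 2660]);
translate([279, 393, 0]) cube([248, 3244, 2660]);
translate([4061, 393, 0]) cube([248, 3244, 2660]);


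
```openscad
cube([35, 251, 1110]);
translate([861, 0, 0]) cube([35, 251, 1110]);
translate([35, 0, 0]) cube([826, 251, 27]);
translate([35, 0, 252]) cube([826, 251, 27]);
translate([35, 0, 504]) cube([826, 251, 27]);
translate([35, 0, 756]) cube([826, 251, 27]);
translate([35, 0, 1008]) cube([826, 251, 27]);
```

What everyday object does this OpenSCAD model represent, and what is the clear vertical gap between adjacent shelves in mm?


A bookshelf. The clear shelf gap is 225 mm.

Two tall side panels with 5 horizontal boards between them — a bookshelf. The first two shelf undersides are at z = 0 and z = 252; with shelf thickness 27, the clear gap is 252 − 0 − 27 = 225 mm.


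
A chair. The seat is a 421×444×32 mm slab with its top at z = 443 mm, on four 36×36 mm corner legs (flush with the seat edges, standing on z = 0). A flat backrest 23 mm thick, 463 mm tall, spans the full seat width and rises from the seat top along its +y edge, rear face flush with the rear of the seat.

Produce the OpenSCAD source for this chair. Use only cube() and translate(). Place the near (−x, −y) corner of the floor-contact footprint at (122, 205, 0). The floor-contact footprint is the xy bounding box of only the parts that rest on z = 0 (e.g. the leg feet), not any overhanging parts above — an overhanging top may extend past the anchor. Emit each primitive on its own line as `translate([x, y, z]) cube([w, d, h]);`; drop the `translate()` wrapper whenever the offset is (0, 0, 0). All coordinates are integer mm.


translate([122, 205, 411]) cube([421, 444, 32]);
translate([122, 205, 0]) cube([36, 36, 411]);
translate([507, 205, 0]) cube([36, 36, 411]);
translate([122, 613, 0]) cube([36, 36, 411]);
translate([507, 613, 0]) cube([36, 36, 411]);
translate([122, 626, 443]) cube([421, 23, 463]);


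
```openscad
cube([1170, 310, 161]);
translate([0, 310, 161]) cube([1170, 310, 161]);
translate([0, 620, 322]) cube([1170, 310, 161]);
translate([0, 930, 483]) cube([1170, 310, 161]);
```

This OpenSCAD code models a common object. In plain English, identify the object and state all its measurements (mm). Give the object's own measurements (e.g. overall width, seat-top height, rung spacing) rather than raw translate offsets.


A straight staircase of 4 solid steps. Each step is 1170 mm wide (x), 310 mm deep (y, the going) and 161 mm tall (the rise). The first step rests on the floor; each subsequent step sits one going further in +y and one rise higher in +z, directly behind and above the previous step with no overlap.


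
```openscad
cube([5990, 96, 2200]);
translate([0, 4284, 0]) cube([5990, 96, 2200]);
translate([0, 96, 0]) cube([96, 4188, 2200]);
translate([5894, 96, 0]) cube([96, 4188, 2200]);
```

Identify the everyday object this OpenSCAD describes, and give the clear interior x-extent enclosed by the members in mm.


A house (or room) frame. The interior width is 5798 mm.

Four 2200 mm walls enclosing a rectangle with no floor or roof — a room or house frame. Outside width is 5990 mm and wall thickness is 96 mm, so the interior width is 5990 − 2 × 96 = 5798 mm.


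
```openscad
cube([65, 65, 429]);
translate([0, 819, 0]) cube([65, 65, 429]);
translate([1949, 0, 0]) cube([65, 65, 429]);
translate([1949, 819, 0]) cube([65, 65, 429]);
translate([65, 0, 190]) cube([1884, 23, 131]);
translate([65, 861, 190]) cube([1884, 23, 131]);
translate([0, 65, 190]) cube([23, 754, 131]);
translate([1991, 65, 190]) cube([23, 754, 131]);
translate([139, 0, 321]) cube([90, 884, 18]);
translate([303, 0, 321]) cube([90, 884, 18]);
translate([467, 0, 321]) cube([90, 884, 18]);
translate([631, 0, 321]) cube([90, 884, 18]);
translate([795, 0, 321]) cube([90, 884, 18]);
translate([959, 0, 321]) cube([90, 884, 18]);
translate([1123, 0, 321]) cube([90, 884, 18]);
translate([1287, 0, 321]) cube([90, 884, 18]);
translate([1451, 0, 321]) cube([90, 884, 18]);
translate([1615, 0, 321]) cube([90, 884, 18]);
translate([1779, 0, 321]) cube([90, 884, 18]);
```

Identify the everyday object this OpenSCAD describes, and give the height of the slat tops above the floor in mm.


A bed frame. The slat-top height is 339 mm.

Four posts, four rails, and a row of slats — a bed frame. Slats sit on the rails at z = 190 + 131 = 321; with slat thickness 18, the top is 339 mm.


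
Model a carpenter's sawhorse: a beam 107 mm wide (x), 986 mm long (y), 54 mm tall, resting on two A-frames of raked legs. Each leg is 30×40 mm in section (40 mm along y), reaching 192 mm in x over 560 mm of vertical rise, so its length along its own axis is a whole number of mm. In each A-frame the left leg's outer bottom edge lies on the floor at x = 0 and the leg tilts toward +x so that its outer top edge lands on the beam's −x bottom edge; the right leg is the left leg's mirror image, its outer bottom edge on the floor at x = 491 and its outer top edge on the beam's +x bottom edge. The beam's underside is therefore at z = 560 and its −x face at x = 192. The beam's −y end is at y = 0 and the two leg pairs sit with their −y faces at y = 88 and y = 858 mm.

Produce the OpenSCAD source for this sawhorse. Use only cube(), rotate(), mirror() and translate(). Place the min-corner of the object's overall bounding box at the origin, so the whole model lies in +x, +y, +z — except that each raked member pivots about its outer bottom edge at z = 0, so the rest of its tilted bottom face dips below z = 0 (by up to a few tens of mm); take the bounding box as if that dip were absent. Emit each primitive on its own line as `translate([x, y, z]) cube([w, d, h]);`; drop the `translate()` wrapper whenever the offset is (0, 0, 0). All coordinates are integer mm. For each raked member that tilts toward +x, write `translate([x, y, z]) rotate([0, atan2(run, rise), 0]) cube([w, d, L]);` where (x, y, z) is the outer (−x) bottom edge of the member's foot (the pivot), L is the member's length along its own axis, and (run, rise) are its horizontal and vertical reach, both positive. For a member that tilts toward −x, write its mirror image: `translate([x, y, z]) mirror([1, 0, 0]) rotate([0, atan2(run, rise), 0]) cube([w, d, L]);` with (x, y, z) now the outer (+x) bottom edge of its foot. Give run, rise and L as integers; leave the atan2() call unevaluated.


// leg length = √(192² + 560²) = 592
// right-leg outer foot x = 2·192 + 107 = 491
// beam min-corner = (192, 0, 560)
translate([192, 0, 560]) cube([107, 986, 54]);
translate([0, 88, 0]) rotate([0, atan2(192, 560), 0]) cube([30, 40, 592]);
translate([491, 88, 0]) mirror([1, 0, 0]) rotate([0, atan2(192, 560), 0]) cube([30, 40, 592]);
translate([0, 858, 0]) rotate([0, atan2(192, 560), 0]) cube([30, 40, 592]);
translate([491, 858, 0]) mirror([1, 0, 0]) rotate([0, atan2(192, 560), 0]) cube([30, 40, 592]);


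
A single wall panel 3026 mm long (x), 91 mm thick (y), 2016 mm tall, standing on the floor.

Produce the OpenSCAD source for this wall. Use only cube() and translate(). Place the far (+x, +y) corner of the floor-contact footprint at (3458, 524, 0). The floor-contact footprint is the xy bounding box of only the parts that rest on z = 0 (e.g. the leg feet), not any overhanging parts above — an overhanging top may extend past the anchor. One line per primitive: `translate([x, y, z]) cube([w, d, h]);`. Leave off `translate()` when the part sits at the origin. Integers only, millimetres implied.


translate([432, 433, 0]) cube([3026, 91, 2016]);


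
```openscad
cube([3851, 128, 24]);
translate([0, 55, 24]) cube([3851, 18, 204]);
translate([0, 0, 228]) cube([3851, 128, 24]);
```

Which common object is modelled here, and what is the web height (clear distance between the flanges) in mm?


An I-beam. The web height is 204 mm.

Two wide flanges with a thin centred web — an I-beam. Overall 252 mm minus two 24 mm flanges gives a web of 252 − 2·24 = 204 mm.


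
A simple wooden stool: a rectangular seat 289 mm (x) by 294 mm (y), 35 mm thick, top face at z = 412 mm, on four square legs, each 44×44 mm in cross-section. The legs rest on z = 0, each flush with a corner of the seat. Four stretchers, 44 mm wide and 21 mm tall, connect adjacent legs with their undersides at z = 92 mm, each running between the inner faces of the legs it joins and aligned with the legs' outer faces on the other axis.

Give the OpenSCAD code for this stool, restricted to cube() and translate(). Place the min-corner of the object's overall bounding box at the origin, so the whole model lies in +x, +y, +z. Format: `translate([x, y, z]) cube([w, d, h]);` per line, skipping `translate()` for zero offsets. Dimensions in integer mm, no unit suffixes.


translate([0, 0, 377]) cube([289, 294, 35]);
cube([44, 44, 377]);
translate([245, 0, 0]) cube([44, 44, 377]);
translate([0, 250, 0]) cube([44, 44, 377]);
translate([245, 250, 0]) cube([44, 44, 377]);
translate([44, 0, 92]) cube([201, 44, 21]);
translate([44, 250, 92]) cube([201, 44, 21]);
translate([0, 44, 92]) cube([44, 206, 21]);
translate([245, 44, 92]) cube([44, 206, 21]);


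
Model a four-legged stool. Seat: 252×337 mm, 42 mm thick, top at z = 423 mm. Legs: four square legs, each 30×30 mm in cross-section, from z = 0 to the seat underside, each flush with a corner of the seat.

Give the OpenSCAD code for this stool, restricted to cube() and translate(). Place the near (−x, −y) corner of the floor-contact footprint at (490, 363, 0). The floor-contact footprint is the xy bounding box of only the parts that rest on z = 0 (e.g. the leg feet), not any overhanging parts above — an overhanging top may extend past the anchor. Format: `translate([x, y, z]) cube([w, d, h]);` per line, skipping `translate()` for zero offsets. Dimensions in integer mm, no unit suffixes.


// leg_h = 423 - 42 = 381
translate([490, 363, 381]) cube([252, 337, 42]);
translate([490, 363, 0]) cube([30, 30, 381]);
translate([712, 363, 0]) cube([30, 30, 381]);
translate([490, 670, 0]) cube([30, 30, 381]);
translate([712, 670, 0]) cube([30, 30, 381]);


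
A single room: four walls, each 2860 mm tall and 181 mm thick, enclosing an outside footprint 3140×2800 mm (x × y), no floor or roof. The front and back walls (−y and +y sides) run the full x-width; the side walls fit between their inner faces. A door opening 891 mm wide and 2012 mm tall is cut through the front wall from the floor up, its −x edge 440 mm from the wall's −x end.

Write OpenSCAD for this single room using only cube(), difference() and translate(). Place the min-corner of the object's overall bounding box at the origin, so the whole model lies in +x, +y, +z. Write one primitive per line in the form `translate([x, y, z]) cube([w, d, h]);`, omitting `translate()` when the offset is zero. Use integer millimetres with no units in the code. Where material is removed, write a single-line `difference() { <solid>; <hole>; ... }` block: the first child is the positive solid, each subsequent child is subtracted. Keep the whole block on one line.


difference() { cube([3140, 181, 2860]); translate([440, 0, 0]) cube([891, 181, 2012]); }
translate([0, 2619, 0]) cube([3140, 181, 2860]);
translate([0, 181, 0]) cube([181, 2438, 2860]);
translate([2959, 181, 0]) cube([181, 2438, 2860]);


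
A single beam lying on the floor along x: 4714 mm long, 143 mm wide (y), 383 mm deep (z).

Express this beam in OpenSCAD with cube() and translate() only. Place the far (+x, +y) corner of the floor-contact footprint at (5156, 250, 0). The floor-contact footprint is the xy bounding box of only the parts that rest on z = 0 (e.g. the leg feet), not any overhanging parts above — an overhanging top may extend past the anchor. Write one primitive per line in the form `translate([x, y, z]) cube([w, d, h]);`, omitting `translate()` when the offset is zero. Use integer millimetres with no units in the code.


translate([442, 107, 0]) cube([4714, 143, 383]);


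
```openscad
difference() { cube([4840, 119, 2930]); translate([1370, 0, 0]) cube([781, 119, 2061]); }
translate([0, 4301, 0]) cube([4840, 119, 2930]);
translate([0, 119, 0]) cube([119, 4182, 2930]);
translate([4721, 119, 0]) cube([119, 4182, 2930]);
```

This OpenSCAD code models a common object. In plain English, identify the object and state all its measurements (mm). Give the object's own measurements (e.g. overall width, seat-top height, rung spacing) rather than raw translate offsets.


A single room: four walls, each 2930 mm tall and 119 mm thick, enclosing an outside footprint 4840×4420 mm (x × y), no floor or roof. The front and back walls (−y and +y sides) run the full x-width; the side walls fit between their inner faces. A door opening 781 mm wide and 2061 mm tall is cut through the front wall from the floor up, its −x edge 1370 mm from the wall's −x end.
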